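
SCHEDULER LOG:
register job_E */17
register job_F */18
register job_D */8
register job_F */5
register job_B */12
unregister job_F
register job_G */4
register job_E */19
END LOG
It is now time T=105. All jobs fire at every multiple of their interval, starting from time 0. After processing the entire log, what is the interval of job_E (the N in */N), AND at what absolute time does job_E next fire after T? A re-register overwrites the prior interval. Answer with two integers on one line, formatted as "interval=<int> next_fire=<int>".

Answer: interval=19 next_fire=114

Derivation:
Op 1: register job_E */17 -> active={job_E:*/17}
Op 2: register job_F */18 -> active={job_E:*/17, job_F:*/18}
Op 3: register job_D */8 -> active={job_D:*/8, job_E:*/17, job_F:*/18}
Op 4: register job_F */5 -> active={job_D:*/8, job_E:*/17, job_F:*/5}
Op 5: register job_B */12 -> active={job_B:*/12, job_D:*/8, job_E:*/17, job_F:*/5}
Op 6: unregister job_F -> active={job_B:*/12, job_D:*/8, job_E:*/17}
Op 7: register job_G */4 -> active={job_B:*/12, job_D:*/8, job_E:*/17, job_G:*/4}
Op 8: register job_E */19 -> active={job_B:*/12, job_D:*/8, job_E:*/19, job_G:*/4}
Final interval of job_E = 19
Next fire of job_E after T=105: (105//19+1)*19 = 114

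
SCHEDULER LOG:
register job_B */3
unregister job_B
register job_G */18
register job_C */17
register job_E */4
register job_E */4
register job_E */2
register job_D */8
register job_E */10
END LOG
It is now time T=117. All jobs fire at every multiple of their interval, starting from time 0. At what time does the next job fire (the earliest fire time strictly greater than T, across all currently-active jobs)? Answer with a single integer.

Op 1: register job_B */3 -> active={job_B:*/3}
Op 2: unregister job_B -> active={}
Op 3: register job_G */18 -> active={job_G:*/18}
Op 4: register job_C */17 -> active={job_C:*/17, job_G:*/18}
Op 5: register job_E */4 -> active={job_C:*/17, job_E:*/4, job_G:*/18}
Op 6: register job_E */4 -> active={job_C:*/17, job_E:*/4, job_G:*/18}
Op 7: register job_E */2 -> active={job_C:*/17, job_E:*/2, job_G:*/18}
Op 8: register job_D */8 -> active={job_C:*/17, job_D:*/8, job_E:*/2, job_G:*/18}
Op 9: register job_E */10 -> active={job_C:*/17, job_D:*/8, job_E:*/10, job_G:*/18}
  job_C: interval 17, next fire after T=117 is 119
  job_D: interval 8, next fire after T=117 is 120
  job_E: interval 10, next fire after T=117 is 120
  job_G: interval 18, next fire after T=117 is 126
Earliest fire time = 119 (job job_C)

Answer: 119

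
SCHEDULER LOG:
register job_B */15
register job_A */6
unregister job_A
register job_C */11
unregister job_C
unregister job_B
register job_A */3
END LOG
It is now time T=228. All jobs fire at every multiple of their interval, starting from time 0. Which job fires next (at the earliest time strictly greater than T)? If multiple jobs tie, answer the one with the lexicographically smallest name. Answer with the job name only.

Answer: job_A

Derivation:
Op 1: register job_B */15 -> active={job_B:*/15}
Op 2: register job_A */6 -> active={job_A:*/6, job_B:*/15}
Op 3: unregister job_A -> active={job_B:*/15}
Op 4: register job_C */11 -> active={job_B:*/15, job_C:*/11}
Op 5: unregister job_C -> active={job_B:*/15}
Op 6: unregister job_B -> active={}
Op 7: register job_A */3 -> active={job_A:*/3}
  job_A: interval 3, next fire after T=228 is 231
Earliest = 231, winner (lex tiebreak) = job_A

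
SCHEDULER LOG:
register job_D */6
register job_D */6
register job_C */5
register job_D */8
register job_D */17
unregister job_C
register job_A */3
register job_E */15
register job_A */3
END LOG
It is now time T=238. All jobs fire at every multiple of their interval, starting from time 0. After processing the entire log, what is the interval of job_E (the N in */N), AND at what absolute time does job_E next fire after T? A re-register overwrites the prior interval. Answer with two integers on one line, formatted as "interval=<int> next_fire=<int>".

Op 1: register job_D */6 -> active={job_D:*/6}
Op 2: register job_D */6 -> active={job_D:*/6}
Op 3: register job_C */5 -> active={job_C:*/5, job_D:*/6}
Op 4: register job_D */8 -> active={job_C:*/5, job_D:*/8}
Op 5: register job_D */17 -> active={job_C:*/5, job_D:*/17}
Op 6: unregister job_C -> active={job_D:*/17}
Op 7: register job_A */3 -> active={job_A:*/3, job_D:*/17}
Op 8: register job_E */15 -> active={job_A:*/3, job_D:*/17, job_E:*/15}
Op 9: register job_A */3 -> active={job_A:*/3, job_D:*/17, job_E:*/15}
Final interval of job_E = 15
Next fire of job_E after T=238: (238//15+1)*15 = 240

Answer: interval=15 next_fire=240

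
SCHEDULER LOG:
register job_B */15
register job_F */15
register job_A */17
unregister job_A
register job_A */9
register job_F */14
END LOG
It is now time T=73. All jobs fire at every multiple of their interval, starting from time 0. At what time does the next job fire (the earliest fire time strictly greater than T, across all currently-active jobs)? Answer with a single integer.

Op 1: register job_B */15 -> active={job_B:*/15}
Op 2: register job_F */15 -> active={job_B:*/15, job_F:*/15}
Op 3: register job_A */17 -> active={job_A:*/17, job_B:*/15, job_F:*/15}
Op 4: unregister job_A -> active={job_B:*/15, job_F:*/15}
Op 5: register job_A */9 -> active={job_A:*/9, job_B:*/15, job_F:*/15}
Op 6: register job_F */14 -> active={job_A:*/9, job_B:*/15, job_F:*/14}
  job_A: interval 9, next fire after T=73 is 81
  job_B: interval 15, next fire after T=73 is 75
  job_F: interval 14, next fire after T=73 is 84
Earliest fire time = 75 (job job_B)

Answer: 75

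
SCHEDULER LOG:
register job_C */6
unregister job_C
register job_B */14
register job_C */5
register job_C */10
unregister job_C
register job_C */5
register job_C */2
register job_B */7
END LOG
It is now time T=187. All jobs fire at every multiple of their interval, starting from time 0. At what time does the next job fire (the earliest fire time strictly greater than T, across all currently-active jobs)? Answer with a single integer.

Op 1: register job_C */6 -> active={job_C:*/6}
Op 2: unregister job_C -> active={}
Op 3: register job_B */14 -> active={job_B:*/14}
Op 4: register job_C */5 -> active={job_B:*/14, job_C:*/5}
Op 5: register job_C */10 -> active={job_B:*/14, job_C:*/10}
Op 6: unregister job_C -> active={job_B:*/14}
Op 7: register job_C */5 -> active={job_B:*/14, job_C:*/5}
Op 8: register job_C */2 -> active={job_B:*/14, job_C:*/2}
Op 9: register job_B */7 -> active={job_B:*/7, job_C:*/2}
  job_B: interval 7, next fire after T=187 is 189
  job_C: interval 2, next fire after T=187 is 188
Earliest fire time = 188 (job job_C)

Answer: 188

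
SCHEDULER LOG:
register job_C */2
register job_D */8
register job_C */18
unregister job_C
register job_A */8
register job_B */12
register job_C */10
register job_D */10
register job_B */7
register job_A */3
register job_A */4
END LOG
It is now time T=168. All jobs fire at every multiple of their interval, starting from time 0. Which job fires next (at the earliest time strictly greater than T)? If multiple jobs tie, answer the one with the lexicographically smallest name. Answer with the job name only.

Answer: job_C

Derivation:
Op 1: register job_C */2 -> active={job_C:*/2}
Op 2: register job_D */8 -> active={job_C:*/2, job_D:*/8}
Op 3: register job_C */18 -> active={job_C:*/18, job_D:*/8}
Op 4: unregister job_C -> active={job_D:*/8}
Op 5: register job_A */8 -> active={job_A:*/8, job_D:*/8}
Op 6: register job_B */12 -> active={job_A:*/8, job_B:*/12, job_D:*/8}
Op 7: register job_C */10 -> active={job_A:*/8, job_B:*/12, job_C:*/10, job_D:*/8}
Op 8: register job_D */10 -> active={job_A:*/8, job_B:*/12, job_C:*/10, job_D:*/10}
Op 9: register job_B */7 -> active={job_A:*/8, job_B:*/7, job_C:*/10, job_D:*/10}
Op 10: register job_A */3 -> active={job_A:*/3, job_B:*/7, job_C:*/10, job_D:*/10}
Op 11: register job_A */4 -> active={job_A:*/4, job_B:*/7, job_C:*/10, job_D:*/10}
  job_A: interval 4, next fire after T=168 is 172
  job_B: interval 7, next fire after T=168 is 175
  job_C: interval 10, next fire after T=168 is 170
  job_D: interval 10, next fire after T=168 is 170
Earliest = 170, winner (lex tiebreak) = job_C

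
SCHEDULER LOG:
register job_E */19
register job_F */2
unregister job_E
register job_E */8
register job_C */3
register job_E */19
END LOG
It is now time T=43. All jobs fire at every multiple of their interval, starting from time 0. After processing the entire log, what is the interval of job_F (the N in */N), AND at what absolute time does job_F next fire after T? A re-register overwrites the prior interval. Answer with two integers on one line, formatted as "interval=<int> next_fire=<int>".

Op 1: register job_E */19 -> active={job_E:*/19}
Op 2: register job_F */2 -> active={job_E:*/19, job_F:*/2}
Op 3: unregister job_E -> active={job_F:*/2}
Op 4: register job_E */8 -> active={job_E:*/8, job_F:*/2}
Op 5: register job_C */3 -> active={job_C:*/3, job_E:*/8, job_F:*/2}
Op 6: register job_E */19 -> active={job_C:*/3, job_E:*/19, job_F:*/2}
Final interval of job_F = 2
Next fire of job_F after T=43: (43//2+1)*2 = 44

Answer: interval=2 next_fire=44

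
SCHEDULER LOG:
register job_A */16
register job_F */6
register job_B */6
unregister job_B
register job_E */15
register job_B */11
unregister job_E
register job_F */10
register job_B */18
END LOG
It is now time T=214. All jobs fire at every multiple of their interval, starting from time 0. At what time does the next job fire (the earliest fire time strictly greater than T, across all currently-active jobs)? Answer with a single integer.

Op 1: register job_A */16 -> active={job_A:*/16}
Op 2: register job_F */6 -> active={job_A:*/16, job_F:*/6}
Op 3: register job_B */6 -> active={job_A:*/16, job_B:*/6, job_F:*/6}
Op 4: unregister job_B -> active={job_A:*/16, job_F:*/6}
Op 5: register job_E */15 -> active={job_A:*/16, job_E:*/15, job_F:*/6}
Op 6: register job_B */11 -> active={job_A:*/16, job_B:*/11, job_E:*/15, job_F:*/6}
Op 7: unregister job_E -> active={job_A:*/16, job_B:*/11, job_F:*/6}
Op 8: register job_F */10 -> active={job_A:*/16, job_B:*/11, job_F:*/10}
Op 9: register job_B */18 -> active={job_A:*/16, job_B:*/18, job_F:*/10}
  job_A: interval 16, next fire after T=214 is 224
  job_B: interval 18, next fire after T=214 is 216
  job_F: interval 10, next fire after T=214 is 220
Earliest fire time = 216 (job job_B)

Answer: 216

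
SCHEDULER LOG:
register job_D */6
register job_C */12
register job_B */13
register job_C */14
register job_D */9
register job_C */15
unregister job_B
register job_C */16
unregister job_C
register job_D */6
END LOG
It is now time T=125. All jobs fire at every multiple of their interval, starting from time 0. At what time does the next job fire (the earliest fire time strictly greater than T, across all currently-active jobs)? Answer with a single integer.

Answer: 126

Derivation:
Op 1: register job_D */6 -> active={job_D:*/6}
Op 2: register job_C */12 -> active={job_C:*/12, job_D:*/6}
Op 3: register job_B */13 -> active={job_B:*/13, job_C:*/12, job_D:*/6}
Op 4: register job_C */14 -> active={job_B:*/13, job_C:*/14, job_D:*/6}
Op 5: register job_D */9 -> active={job_B:*/13, job_C:*/14, job_D:*/9}
Op 6: register job_C */15 -> active={job_B:*/13, job_C:*/15, job_D:*/9}
Op 7: unregister job_B -> active={job_C:*/15, job_D:*/9}
Op 8: register job_C */16 -> active={job_C:*/16, job_D:*/9}
Op 9: unregister job_C -> active={job_D:*/9}
Op 10: register job_D */6 -> active={job_D:*/6}
  job_D: interval 6, next fire after T=125 is 126
Earliest fire time = 126 (job job_D)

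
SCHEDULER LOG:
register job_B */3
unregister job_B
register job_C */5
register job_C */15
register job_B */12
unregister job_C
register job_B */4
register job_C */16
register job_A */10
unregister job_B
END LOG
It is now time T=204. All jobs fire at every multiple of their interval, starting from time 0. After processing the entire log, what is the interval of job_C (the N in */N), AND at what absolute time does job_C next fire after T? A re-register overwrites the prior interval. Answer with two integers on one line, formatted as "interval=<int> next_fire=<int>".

Answer: interval=16 next_fire=208

Derivation:
Op 1: register job_B */3 -> active={job_B:*/3}
Op 2: unregister job_B -> active={}
Op 3: register job_C */5 -> active={job_C:*/5}
Op 4: register job_C */15 -> active={job_C:*/15}
Op 5: register job_B */12 -> active={job_B:*/12, job_C:*/15}
Op 6: unregister job_C -> active={job_B:*/12}
Op 7: register job_B */4 -> active={job_B:*/4}
Op 8: register job_C */16 -> active={job_B:*/4, job_C:*/16}
Op 9: register job_A */10 -> active={job_A:*/10, job_B:*/4, job_C:*/16}
Op 10: unregister job_B -> active={job_A:*/10, job_C:*/16}
Final interval of job_C = 16
Next fire of job_C after T=204: (204//16+1)*16 = 208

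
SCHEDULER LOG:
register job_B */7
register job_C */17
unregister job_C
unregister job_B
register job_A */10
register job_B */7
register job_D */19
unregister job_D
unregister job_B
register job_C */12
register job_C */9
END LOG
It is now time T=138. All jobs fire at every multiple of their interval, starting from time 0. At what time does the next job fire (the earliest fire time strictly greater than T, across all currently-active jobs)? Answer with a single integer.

Answer: 140

Derivation:
Op 1: register job_B */7 -> active={job_B:*/7}
Op 2: register job_C */17 -> active={job_B:*/7, job_C:*/17}
Op 3: unregister job_C -> active={job_B:*/7}
Op 4: unregister job_B -> active={}
Op 5: register job_A */10 -> active={job_A:*/10}
Op 6: register job_B */7 -> active={job_A:*/10, job_B:*/7}
Op 7: register job_D */19 -> active={job_A:*/10, job_B:*/7, job_D:*/19}
Op 8: unregister job_D -> active={job_A:*/10, job_B:*/7}
Op 9: unregister job_B -> active={job_A:*/10}
Op 10: register job_C */12 -> active={job_A:*/10, job_C:*/12}
Op 11: register job_C */9 -> active={job_A:*/10, job_C:*/9}
  job_A: interval 10, next fire after T=138 is 140
  job_C: interval 9, next fire after T=138 is 144
Earliest fire time = 140 (job job_A)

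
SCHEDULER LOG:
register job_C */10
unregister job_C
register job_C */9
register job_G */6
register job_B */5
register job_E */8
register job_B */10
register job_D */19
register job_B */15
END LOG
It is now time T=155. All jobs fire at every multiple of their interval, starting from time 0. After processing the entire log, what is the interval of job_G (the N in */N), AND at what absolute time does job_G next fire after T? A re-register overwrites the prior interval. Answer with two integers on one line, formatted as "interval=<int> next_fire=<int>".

Op 1: register job_C */10 -> active={job_C:*/10}
Op 2: unregister job_C -> active={}
Op 3: register job_C */9 -> active={job_C:*/9}
Op 4: register job_G */6 -> active={job_C:*/9, job_G:*/6}
Op 5: register job_B */5 -> active={job_B:*/5, job_C:*/9, job_G:*/6}
Op 6: register job_E */8 -> active={job_B:*/5, job_C:*/9, job_E:*/8, job_G:*/6}
Op 7: register job_B */10 -> active={job_B:*/10, job_C:*/9, job_E:*/8, job_G:*/6}
Op 8: register job_D */19 -> active={job_B:*/10, job_C:*/9, job_D:*/19, job_E:*/8, job_G:*/6}
Op 9: register job_B */15 -> active={job_B:*/15, job_C:*/9, job_D:*/19, job_E:*/8, job_G:*/6}
Final interval of job_G = 6
Next fire of job_G after T=155: (155//6+1)*6 = 156

Answer: interval=6 next_fire=156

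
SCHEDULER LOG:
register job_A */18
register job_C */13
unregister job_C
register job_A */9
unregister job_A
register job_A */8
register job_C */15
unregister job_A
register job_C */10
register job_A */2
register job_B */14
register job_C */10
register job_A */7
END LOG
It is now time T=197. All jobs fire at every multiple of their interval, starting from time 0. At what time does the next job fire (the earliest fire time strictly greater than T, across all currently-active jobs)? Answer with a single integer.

Op 1: register job_A */18 -> active={job_A:*/18}
Op 2: register job_C */13 -> active={job_A:*/18, job_C:*/13}
Op 3: unregister job_C -> active={job_A:*/18}
Op 4: register job_A */9 -> active={job_A:*/9}
Op 5: unregister job_A -> active={}
Op 6: register job_A */8 -> active={job_A:*/8}
Op 7: register job_C */15 -> active={job_A:*/8, job_C:*/15}
Op 8: unregister job_A -> active={job_C:*/15}
Op 9: register job_C */10 -> active={job_C:*/10}
Op 10: register job_A */2 -> active={job_A:*/2, job_C:*/10}
Op 11: register job_B */14 -> active={job_A:*/2, job_B:*/14, job_C:*/10}
Op 12: register job_C */10 -> active={job_A:*/2, job_B:*/14, job_C:*/10}
Op 13: register job_A */7 -> active={job_A:*/7, job_B:*/14, job_C:*/10}
  job_A: interval 7, next fire after T=197 is 203
  job_B: interval 14, next fire after T=197 is 210
  job_C: interval 10, next fire after T=197 is 200
Earliest fire time = 200 (job job_C)

Answer: 200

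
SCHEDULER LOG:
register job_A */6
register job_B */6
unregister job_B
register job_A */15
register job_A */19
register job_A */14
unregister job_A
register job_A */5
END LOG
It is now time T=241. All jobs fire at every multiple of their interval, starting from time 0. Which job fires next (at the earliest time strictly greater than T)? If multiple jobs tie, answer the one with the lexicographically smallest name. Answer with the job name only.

Op 1: register job_A */6 -> active={job_A:*/6}
Op 2: register job_B */6 -> active={job_A:*/6, job_B:*/6}
Op 3: unregister job_B -> active={job_A:*/6}
Op 4: register job_A */15 -> active={job_A:*/15}
Op 5: register job_A */19 -> active={job_A:*/19}
Op 6: register job_A */14 -> active={job_A:*/14}
Op 7: unregister job_A -> active={}
Op 8: register job_A */5 -> active={job_A:*/5}
  job_A: interval 5, next fire after T=241 is 245
Earliest = 245, winner (lex tiebreak) = job_A

Answer: job_A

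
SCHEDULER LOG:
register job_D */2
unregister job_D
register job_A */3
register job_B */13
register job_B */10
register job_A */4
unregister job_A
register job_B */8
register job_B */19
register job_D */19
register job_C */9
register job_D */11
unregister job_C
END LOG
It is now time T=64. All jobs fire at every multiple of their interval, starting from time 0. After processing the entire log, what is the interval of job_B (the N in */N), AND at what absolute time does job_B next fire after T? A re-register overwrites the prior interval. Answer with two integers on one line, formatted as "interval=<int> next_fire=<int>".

Op 1: register job_D */2 -> active={job_D:*/2}
Op 2: unregister job_D -> active={}
Op 3: register job_A */3 -> active={job_A:*/3}
Op 4: register job_B */13 -> active={job_A:*/3, job_B:*/13}
Op 5: register job_B */10 -> active={job_A:*/3, job_B:*/10}
Op 6: register job_A */4 -> active={job_A:*/4, job_B:*/10}
Op 7: unregister job_A -> active={job_B:*/10}
Op 8: register job_B */8 -> active={job_B:*/8}
Op 9: register job_B */19 -> active={job_B:*/19}
Op 10: register job_D */19 -> active={job_B:*/19, job_D:*/19}
Op 11: register job_C */9 -> active={job_B:*/19, job_C:*/9, job_D:*/19}
Op 12: register job_D */11 -> active={job_B:*/19, job_C:*/9, job_D:*/11}
Op 13: unregister job_C -> active={job_B:*/19, job_D:*/11}
Final interval of job_B = 19
Next fire of job_B after T=64: (64//19+1)*19 = 76

Answer: interval=19 next_fire=76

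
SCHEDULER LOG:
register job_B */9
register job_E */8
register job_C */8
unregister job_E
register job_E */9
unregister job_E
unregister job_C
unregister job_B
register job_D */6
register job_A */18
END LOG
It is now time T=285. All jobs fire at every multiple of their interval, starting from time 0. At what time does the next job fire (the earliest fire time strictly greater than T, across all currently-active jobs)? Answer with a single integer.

Answer: 288

Derivation:
Op 1: register job_B */9 -> active={job_B:*/9}
Op 2: register job_E */8 -> active={job_B:*/9, job_E:*/8}
Op 3: register job_C */8 -> active={job_B:*/9, job_C:*/8, job_E:*/8}
Op 4: unregister job_E -> active={job_B:*/9, job_C:*/8}
Op 5: register job_E */9 -> active={job_B:*/9, job_C:*/8, job_E:*/9}
Op 6: unregister job_E -> active={job_B:*/9, job_C:*/8}
Op 7: unregister job_C -> active={job_B:*/9}
Op 8: unregister job_B -> active={}
Op 9: register job_D */6 -> active={job_D:*/6}
Op 10: register job_A */18 -> active={job_A:*/18, job_D:*/6}
  job_A: interval 18, next fire after T=285 is 288
  job_D: interval 6, next fire after T=285 is 288
Earliest fire time = 288 (job job_A)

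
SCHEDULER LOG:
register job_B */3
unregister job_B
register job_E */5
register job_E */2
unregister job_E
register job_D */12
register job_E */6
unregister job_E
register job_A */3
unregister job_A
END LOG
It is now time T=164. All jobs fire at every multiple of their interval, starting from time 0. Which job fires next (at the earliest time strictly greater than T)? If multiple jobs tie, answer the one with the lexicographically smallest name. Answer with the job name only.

Op 1: register job_B */3 -> active={job_B:*/3}
Op 2: unregister job_B -> active={}
Op 3: register job_E */5 -> active={job_E:*/5}
Op 4: register job_E */2 -> active={job_E:*/2}
Op 5: unregister job_E -> active={}
Op 6: register job_D */12 -> active={job_D:*/12}
Op 7: register job_E */6 -> active={job_D:*/12, job_E:*/6}
Op 8: unregister job_E -> active={job_D:*/12}
Op 9: register job_A */3 -> active={job_A:*/3, job_D:*/12}
Op 10: unregister job_A -> active={job_D:*/12}
  job_D: interval 12, next fire after T=164 is 168
Earliest = 168, winner (lex tiebreak) = job_D

Answer: job_D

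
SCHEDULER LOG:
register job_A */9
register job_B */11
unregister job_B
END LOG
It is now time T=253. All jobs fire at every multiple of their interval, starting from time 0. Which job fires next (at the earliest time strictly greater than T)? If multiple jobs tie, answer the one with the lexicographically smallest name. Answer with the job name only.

Op 1: register job_A */9 -> active={job_A:*/9}
Op 2: register job_B */11 -> active={job_A:*/9, job_B:*/11}
Op 3: unregister job_B -> active={job_A:*/9}
  job_A: interval 9, next fire after T=253 is 261
Earliest = 261, winner (lex tiebreak) = job_A

Answer: job_A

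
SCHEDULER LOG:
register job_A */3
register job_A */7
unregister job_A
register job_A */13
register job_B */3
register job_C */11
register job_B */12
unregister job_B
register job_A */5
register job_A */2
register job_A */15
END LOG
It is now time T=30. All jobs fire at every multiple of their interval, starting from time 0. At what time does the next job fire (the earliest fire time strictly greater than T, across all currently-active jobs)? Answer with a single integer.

Answer: 33

Derivation:
Op 1: register job_A */3 -> active={job_A:*/3}
Op 2: register job_A */7 -> active={job_A:*/7}
Op 3: unregister job_A -> active={}
Op 4: register job_A */13 -> active={job_A:*/13}
Op 5: register job_B */3 -> active={job_A:*/13, job_B:*/3}
Op 6: register job_C */11 -> active={job_A:*/13, job_B:*/3, job_C:*/11}
Op 7: register job_B */12 -> active={job_A:*/13, job_B:*/12, job_C:*/11}
Op 8: unregister job_B -> active={job_A:*/13, job_C:*/11}
Op 9: register job_A */5 -> active={job_A:*/5, job_C:*/11}
Op 10: register job_A */2 -> active={job_A:*/2, job_C:*/11}
Op 11: register job_A */15 -> active={job_A:*/15, job_C:*/11}
  job_A: interval 15, next fire after T=30 is 45
  job_C: interval 11, next fire after T=30 is 33
Earliest fire time = 33 (job job_C)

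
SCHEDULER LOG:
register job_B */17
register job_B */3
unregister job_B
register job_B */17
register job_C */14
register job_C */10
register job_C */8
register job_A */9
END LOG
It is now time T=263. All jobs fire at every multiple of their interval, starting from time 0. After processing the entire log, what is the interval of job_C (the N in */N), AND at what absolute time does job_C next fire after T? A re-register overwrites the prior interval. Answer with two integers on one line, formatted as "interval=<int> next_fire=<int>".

Op 1: register job_B */17 -> active={job_B:*/17}
Op 2: register job_B */3 -> active={job_B:*/3}
Op 3: unregister job_B -> active={}
Op 4: register job_B */17 -> active={job_B:*/17}
Op 5: register job_C */14 -> active={job_B:*/17, job_C:*/14}
Op 6: register job_C */10 -> active={job_B:*/17, job_C:*/10}
Op 7: register job_C */8 -> active={job_B:*/17, job_C:*/8}
Op 8: register job_A */9 -> active={job_A:*/9, job_B:*/17, job_C:*/8}
Final interval of job_C = 8
Next fire of job_C after T=263: (263//8+1)*8 = 264

Answer: interval=8 next_fire=264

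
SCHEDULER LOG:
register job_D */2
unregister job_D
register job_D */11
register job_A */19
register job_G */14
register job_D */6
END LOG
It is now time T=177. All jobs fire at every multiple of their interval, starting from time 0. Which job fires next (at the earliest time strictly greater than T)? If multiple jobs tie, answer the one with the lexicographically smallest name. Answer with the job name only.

Answer: job_D

Derivation:
Op 1: register job_D */2 -> active={job_D:*/2}
Op 2: unregister job_D -> active={}
Op 3: register job_D */11 -> active={job_D:*/11}
Op 4: register job_A */19 -> active={job_A:*/19, job_D:*/11}
Op 5: register job_G */14 -> active={job_A:*/19, job_D:*/11, job_G:*/14}
Op 6: register job_D */6 -> active={job_A:*/19, job_D:*/6, job_G:*/14}
  job_A: interval 19, next fire after T=177 is 190
  job_D: interval 6, next fire after T=177 is 180
  job_G: interval 14, next fire after T=177 is 182
Earliest = 180, winner (lex tiebreak) = job_D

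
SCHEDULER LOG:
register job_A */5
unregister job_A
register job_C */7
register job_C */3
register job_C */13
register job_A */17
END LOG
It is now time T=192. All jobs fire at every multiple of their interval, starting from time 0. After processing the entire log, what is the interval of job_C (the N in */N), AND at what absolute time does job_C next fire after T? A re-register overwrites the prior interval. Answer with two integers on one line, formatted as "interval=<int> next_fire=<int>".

Answer: interval=13 next_fire=195

Derivation:
Op 1: register job_A */5 -> active={job_A:*/5}
Op 2: unregister job_A -> active={}
Op 3: register job_C */7 -> active={job_C:*/7}
Op 4: register job_C */3 -> active={job_C:*/3}
Op 5: register job_C */13 -> active={job_C:*/13}
Op 6: register job_A */17 -> active={job_A:*/17, job_C:*/13}
Final interval of job_C = 13
Next fire of job_C after T=192: (192//13+1)*13 = 195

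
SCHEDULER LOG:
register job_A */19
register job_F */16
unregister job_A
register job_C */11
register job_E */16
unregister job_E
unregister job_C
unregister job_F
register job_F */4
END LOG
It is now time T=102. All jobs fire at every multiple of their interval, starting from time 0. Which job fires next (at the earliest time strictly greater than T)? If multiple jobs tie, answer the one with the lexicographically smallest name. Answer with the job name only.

Op 1: register job_A */19 -> active={job_A:*/19}
Op 2: register job_F */16 -> active={job_A:*/19, job_F:*/16}
Op 3: unregister job_A -> active={job_F:*/16}
Op 4: register job_C */11 -> active={job_C:*/11, job_F:*/16}
Op 5: register job_E */16 -> active={job_C:*/11, job_E:*/16, job_F:*/16}
Op 6: unregister job_E -> active={job_C:*/11, job_F:*/16}
Op 7: unregister job_C -> active={job_F:*/16}
Op 8: unregister job_F -> active={}
Op 9: register job_F */4 -> active={job_F:*/4}
  job_F: interval 4, next fire after T=102 is 104
Earliest = 104, winner (lex tiebreak) = job_F

Answer: job_F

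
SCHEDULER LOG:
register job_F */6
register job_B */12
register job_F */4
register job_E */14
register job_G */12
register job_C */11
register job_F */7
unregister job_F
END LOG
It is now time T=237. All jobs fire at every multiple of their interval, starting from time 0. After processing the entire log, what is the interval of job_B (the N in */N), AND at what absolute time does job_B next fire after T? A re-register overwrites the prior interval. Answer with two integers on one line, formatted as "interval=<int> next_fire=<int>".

Answer: interval=12 next_fire=240

Derivation:
Op 1: register job_F */6 -> active={job_F:*/6}
Op 2: register job_B */12 -> active={job_B:*/12, job_F:*/6}
Op 3: register job_F */4 -> active={job_B:*/12, job_F:*/4}
Op 4: register job_E */14 -> active={job_B:*/12, job_E:*/14, job_F:*/4}
Op 5: register job_G */12 -> active={job_B:*/12, job_E:*/14, job_F:*/4, job_G:*/12}
Op 6: register job_C */11 -> active={job_B:*/12, job_C:*/11, job_E:*/14, job_F:*/4, job_G:*/12}
Op 7: register job_F */7 -> active={job_B:*/12, job_C:*/11, job_E:*/14, job_F:*/7, job_G:*/12}
Op 8: unregister job_F -> active={job_B:*/12, job_C:*/11, job_E:*/14, job_G:*/12}
Final interval of job_B = 12
Next fire of job_B after T=237: (237//12+1)*12 = 240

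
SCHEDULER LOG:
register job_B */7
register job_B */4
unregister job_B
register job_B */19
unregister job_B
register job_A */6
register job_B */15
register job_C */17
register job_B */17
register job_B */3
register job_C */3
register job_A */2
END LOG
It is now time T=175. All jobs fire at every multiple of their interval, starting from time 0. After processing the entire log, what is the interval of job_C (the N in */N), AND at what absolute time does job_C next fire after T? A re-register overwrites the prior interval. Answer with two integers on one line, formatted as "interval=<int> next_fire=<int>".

Op 1: register job_B */7 -> active={job_B:*/7}
Op 2: register job_B */4 -> active={job_B:*/4}
Op 3: unregister job_B -> active={}
Op 4: register job_B */19 -> active={job_B:*/19}
Op 5: unregister job_B -> active={}
Op 6: register job_A */6 -> active={job_A:*/6}
Op 7: register job_B */15 -> active={job_A:*/6, job_B:*/15}
Op 8: register job_C */17 -> active={job_A:*/6, job_B:*/15, job_C:*/17}
Op 9: register job_B */17 -> active={job_A:*/6, job_B:*/17, job_C:*/17}
Op 10: register job_B */3 -> active={job_A:*/6, job_B:*/3, job_C:*/17}
Op 11: register job_C */3 -> active={job_A:*/6, job_B:*/3, job_C:*/3}
Op 12: register job_A */2 -> active={job_A:*/2, job_B:*/3, job_C:*/3}
Final interval of job_C = 3
Next fire of job_C after T=175: (175//3+1)*3 = 177

Answer: interval=3 next_fire=177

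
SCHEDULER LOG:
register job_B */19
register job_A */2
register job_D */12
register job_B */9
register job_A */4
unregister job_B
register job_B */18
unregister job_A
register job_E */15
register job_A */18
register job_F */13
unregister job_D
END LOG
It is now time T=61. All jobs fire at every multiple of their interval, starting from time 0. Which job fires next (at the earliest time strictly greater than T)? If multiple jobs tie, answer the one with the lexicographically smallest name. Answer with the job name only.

Op 1: register job_B */19 -> active={job_B:*/19}
Op 2: register job_A */2 -> active={job_A:*/2, job_B:*/19}
Op 3: register job_D */12 -> active={job_A:*/2, job_B:*/19, job_D:*/12}
Op 4: register job_B */9 -> active={job_A:*/2, job_B:*/9, job_D:*/12}
Op 5: register job_A */4 -> active={job_A:*/4, job_B:*/9, job_D:*/12}
Op 6: unregister job_B -> active={job_A:*/4, job_D:*/12}
Op 7: register job_B */18 -> active={job_A:*/4, job_B:*/18, job_D:*/12}
Op 8: unregister job_A -> active={job_B:*/18, job_D:*/12}
Op 9: register job_E */15 -> active={job_B:*/18, job_D:*/12, job_E:*/15}
Op 10: register job_A */18 -> active={job_A:*/18, job_B:*/18, job_D:*/12, job_E:*/15}
Op 11: register job_F */13 -> active={job_A:*/18, job_B:*/18, job_D:*/12, job_E:*/15, job_F:*/13}
Op 12: unregister job_D -> active={job_A:*/18, job_B:*/18, job_E:*/15, job_F:*/13}
  job_A: interval 18, next fire after T=61 is 72
  job_B: interval 18, next fire after T=61 is 72
  job_E: interval 15, next fire after T=61 is 75
  job_F: interval 13, next fire after T=61 is 65
Earliest = 65, winner (lex tiebreak) = job_F

Answer: job_F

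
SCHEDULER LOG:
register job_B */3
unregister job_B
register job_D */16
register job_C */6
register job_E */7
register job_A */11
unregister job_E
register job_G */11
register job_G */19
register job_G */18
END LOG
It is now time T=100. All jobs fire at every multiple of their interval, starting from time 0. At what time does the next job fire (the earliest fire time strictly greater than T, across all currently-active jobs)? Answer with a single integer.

Answer: 102

Derivation:
Op 1: register job_B */3 -> active={job_B:*/3}
Op 2: unregister job_B -> active={}
Op 3: register job_D */16 -> active={job_D:*/16}
Op 4: register job_C */6 -> active={job_C:*/6, job_D:*/16}
Op 5: register job_E */7 -> active={job_C:*/6, job_D:*/16, job_E:*/7}
Op 6: register job_A */11 -> active={job_A:*/11, job_C:*/6, job_D:*/16, job_E:*/7}
Op 7: unregister job_E -> active={job_A:*/11, job_C:*/6, job_D:*/16}
Op 8: register job_G */11 -> active={job_A:*/11, job_C:*/6, job_D:*/16, job_G:*/11}
Op 9: register job_G */19 -> active={job_A:*/11, job_C:*/6, job_D:*/16, job_G:*/19}
Op 10: register job_G */18 -> active={job_A:*/11, job_C:*/6, job_D:*/16, job_G:*/18}
  job_A: interval 11, next fire after T=100 is 110
  job_C: interval 6, next fire after T=100 is 102
  job_D: interval 16, next fire after T=100 is 112
  job_G: interval 18, next fire after T=100 is 108
Earliest fire time = 102 (job job_C)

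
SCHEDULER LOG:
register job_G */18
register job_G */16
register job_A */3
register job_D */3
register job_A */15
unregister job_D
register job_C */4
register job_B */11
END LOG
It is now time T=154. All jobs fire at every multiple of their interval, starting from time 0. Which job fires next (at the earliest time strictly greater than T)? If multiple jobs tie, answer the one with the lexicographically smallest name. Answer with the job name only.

Op 1: register job_G */18 -> active={job_G:*/18}
Op 2: register job_G */16 -> active={job_G:*/16}
Op 3: register job_A */3 -> active={job_A:*/3, job_G:*/16}
Op 4: register job_D */3 -> active={job_A:*/3, job_D:*/3, job_G:*/16}
Op 5: register job_A */15 -> active={job_A:*/15, job_D:*/3, job_G:*/16}
Op 6: unregister job_D -> active={job_A:*/15, job_G:*/16}
Op 7: register job_C */4 -> active={job_A:*/15, job_C:*/4, job_G:*/16}
Op 8: register job_B */11 -> active={job_A:*/15, job_B:*/11, job_C:*/4, job_G:*/16}
  job_A: interval 15, next fire after T=154 is 165
  job_B: interval 11, next fire after T=154 is 165
  job_C: interval 4, next fire after T=154 is 156
  job_G: interval 16, next fire after T=154 is 160
Earliest = 156, winner (lex tiebreak) = job_C

Answer: job_C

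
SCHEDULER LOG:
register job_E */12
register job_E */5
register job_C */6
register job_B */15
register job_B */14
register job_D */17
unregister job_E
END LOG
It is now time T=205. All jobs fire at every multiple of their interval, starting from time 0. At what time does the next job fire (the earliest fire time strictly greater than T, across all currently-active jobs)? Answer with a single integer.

Op 1: register job_E */12 -> active={job_E:*/12}
Op 2: register job_E */5 -> active={job_E:*/5}
Op 3: register job_C */6 -> active={job_C:*/6, job_E:*/5}
Op 4: register job_B */15 -> active={job_B:*/15, job_C:*/6, job_E:*/5}
Op 5: register job_B */14 -> active={job_B:*/14, job_C:*/6, job_E:*/5}
Op 6: register job_D */17 -> active={job_B:*/14, job_C:*/6, job_D:*/17, job_E:*/5}
Op 7: unregister job_E -> active={job_B:*/14, job_C:*/6, job_D:*/17}
  job_B: interval 14, next fire after T=205 is 210
  job_C: interval 6, next fire after T=205 is 210
  job_D: interval 17, next fire after T=205 is 221
Earliest fire time = 210 (job job_B)

Answer: 210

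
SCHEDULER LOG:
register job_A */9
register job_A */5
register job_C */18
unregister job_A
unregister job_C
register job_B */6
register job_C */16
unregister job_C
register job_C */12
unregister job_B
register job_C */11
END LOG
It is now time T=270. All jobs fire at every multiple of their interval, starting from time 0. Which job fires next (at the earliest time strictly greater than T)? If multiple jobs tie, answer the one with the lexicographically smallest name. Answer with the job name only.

Answer: job_C

Derivation:
Op 1: register job_A */9 -> active={job_A:*/9}
Op 2: register job_A */5 -> active={job_A:*/5}
Op 3: register job_C */18 -> active={job_A:*/5, job_C:*/18}
Op 4: unregister job_A -> active={job_C:*/18}
Op 5: unregister job_C -> active={}
Op 6: register job_B */6 -> active={job_B:*/6}
Op 7: register job_C */16 -> active={job_B:*/6, job_C:*/16}
Op 8: unregister job_C -> active={job_B:*/6}
Op 9: register job_C */12 -> active={job_B:*/6, job_C:*/12}
Op 10: unregister job_B -> active={job_C:*/12}
Op 11: register job_C */11 -> active={job_C:*/11}
  job_C: interval 11, next fire after T=270 is 275
Earliest = 275, winner (lex tiebreak) = job_C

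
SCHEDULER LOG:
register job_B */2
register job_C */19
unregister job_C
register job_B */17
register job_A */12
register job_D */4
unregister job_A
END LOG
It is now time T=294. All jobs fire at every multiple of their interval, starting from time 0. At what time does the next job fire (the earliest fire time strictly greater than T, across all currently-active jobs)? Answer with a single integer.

Op 1: register job_B */2 -> active={job_B:*/2}
Op 2: register job_C */19 -> active={job_B:*/2, job_C:*/19}
Op 3: unregister job_C -> active={job_B:*/2}
Op 4: register job_B */17 -> active={job_B:*/17}
Op 5: register job_A */12 -> active={job_A:*/12, job_B:*/17}
Op 6: register job_D */4 -> active={job_A:*/12, job_B:*/17, job_D:*/4}
Op 7: unregister job_A -> active={job_B:*/17, job_D:*/4}
  job_B: interval 17, next fire after T=294 is 306
  job_D: interval 4, next fire after T=294 is 296
Earliest fire time = 296 (job job_D)

Answer: 296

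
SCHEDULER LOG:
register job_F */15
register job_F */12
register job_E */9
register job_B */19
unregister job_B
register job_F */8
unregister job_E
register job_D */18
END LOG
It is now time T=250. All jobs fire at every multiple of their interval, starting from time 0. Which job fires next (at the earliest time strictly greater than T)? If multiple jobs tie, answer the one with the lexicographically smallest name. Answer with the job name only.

Op 1: register job_F */15 -> active={job_F:*/15}
Op 2: register job_F */12 -> active={job_F:*/12}
Op 3: register job_E */9 -> active={job_E:*/9, job_F:*/12}
Op 4: register job_B */19 -> active={job_B:*/19, job_E:*/9, job_F:*/12}
Op 5: unregister job_B -> active={job_E:*/9, job_F:*/12}
Op 6: register job_F */8 -> active={job_E:*/9, job_F:*/8}
Op 7: unregister job_E -> active={job_F:*/8}
Op 8: register job_D */18 -> active={job_D:*/18, job_F:*/8}
  job_D: interval 18, next fire after T=250 is 252
  job_F: interval 8, next fire after T=250 is 256
Earliest = 252, winner (lex tiebreak) = job_D

Answer: job_D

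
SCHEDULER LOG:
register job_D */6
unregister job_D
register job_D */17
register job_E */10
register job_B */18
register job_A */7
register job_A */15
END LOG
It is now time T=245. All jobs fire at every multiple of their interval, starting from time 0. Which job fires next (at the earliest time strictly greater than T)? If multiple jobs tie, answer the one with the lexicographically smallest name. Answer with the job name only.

Answer: job_E

Derivation:
Op 1: register job_D */6 -> active={job_D:*/6}
Op 2: unregister job_D -> active={}
Op 3: register job_D */17 -> active={job_D:*/17}
Op 4: register job_E */10 -> active={job_D:*/17, job_E:*/10}
Op 5: register job_B */18 -> active={job_B:*/18, job_D:*/17, job_E:*/10}
Op 6: register job_A */7 -> active={job_A:*/7, job_B:*/18, job_D:*/17, job_E:*/10}
Op 7: register job_A */15 -> active={job_A:*/15, job_B:*/18, job_D:*/17, job_E:*/10}
  job_A: interval 15, next fire after T=245 is 255
  job_B: interval 18, next fire after T=245 is 252
  job_D: interval 17, next fire after T=245 is 255
  job_E: interval 10, next fire after T=245 is 250
Earliest = 250, winner (lex tiebreak) = job_E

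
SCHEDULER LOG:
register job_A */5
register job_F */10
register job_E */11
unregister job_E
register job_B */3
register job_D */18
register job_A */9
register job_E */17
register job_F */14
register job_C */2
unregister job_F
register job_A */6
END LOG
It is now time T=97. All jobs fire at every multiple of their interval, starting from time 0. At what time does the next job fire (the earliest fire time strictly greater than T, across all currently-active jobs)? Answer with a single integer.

Op 1: register job_A */5 -> active={job_A:*/5}
Op 2: register job_F */10 -> active={job_A:*/5, job_F:*/10}
Op 3: register job_E */11 -> active={job_A:*/5, job_E:*/11, job_F:*/10}
Op 4: unregister job_E -> active={job_A:*/5, job_F:*/10}
Op 5: register job_B */3 -> active={job_A:*/5, job_B:*/3, job_F:*/10}
Op 6: register job_D */18 -> active={job_A:*/5, job_B:*/3, job_D:*/18, job_F:*/10}
Op 7: register job_A */9 -> active={job_A:*/9, job_B:*/3, job_D:*/18, job_F:*/10}
Op 8: register job_E */17 -> active={job_A:*/9, job_B:*/3, job_D:*/18, job_E:*/17, job_F:*/10}
Op 9: register job_F */14 -> active={job_A:*/9, job_B:*/3, job_D:*/18, job_E:*/17, job_F:*/14}
Op 10: register job_C */2 -> active={job_A:*/9, job_B:*/3, job_C:*/2, job_D:*/18, job_E:*/17, job_F:*/14}
Op 11: unregister job_F -> active={job_A:*/9, job_B:*/3, job_C:*/2, job_D:*/18, job_E:*/17}
Op 12: register job_A */6 -> active={job_A:*/6, job_B:*/3, job_C:*/2, job_D:*/18, job_E:*/17}
  job_A: interval 6, next fire after T=97 is 102
  job_B: interval 3, next fire after T=97 is 99
  job_C: interval 2, next fire after T=97 is 98
  job_D: interval 18, next fire after T=97 is 108
  job_E: interval 17, next fire after T=97 is 102
Earliest fire time = 98 (job job_C)

Answer: 98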